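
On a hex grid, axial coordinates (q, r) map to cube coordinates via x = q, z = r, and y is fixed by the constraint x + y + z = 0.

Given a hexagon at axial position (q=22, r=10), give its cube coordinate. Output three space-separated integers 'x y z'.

Answer: 22 -32 10

Derivation:
x = q = 22
z = r = 10
y = -x - z = -(22) - (10) = -32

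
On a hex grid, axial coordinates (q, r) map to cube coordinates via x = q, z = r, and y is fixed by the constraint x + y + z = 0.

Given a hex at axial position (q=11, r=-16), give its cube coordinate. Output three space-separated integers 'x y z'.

Answer: 11 5 -16

Derivation:
x = q = 11
z = r = -16
y = -x - z = -(11) - (-16) = 5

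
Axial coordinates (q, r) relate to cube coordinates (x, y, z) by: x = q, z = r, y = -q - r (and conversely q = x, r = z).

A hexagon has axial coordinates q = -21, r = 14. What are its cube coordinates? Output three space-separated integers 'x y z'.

x = q = -21
z = r = 14
y = -x - z = -(-21) - (14) = 7

Answer: -21 7 14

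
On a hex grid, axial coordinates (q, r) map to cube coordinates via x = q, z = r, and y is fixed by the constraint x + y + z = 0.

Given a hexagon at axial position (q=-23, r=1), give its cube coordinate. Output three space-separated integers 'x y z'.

Answer: -23 22 1

Derivation:
x = q = -23
z = r = 1
y = -x - z = -(-23) - (1) = 22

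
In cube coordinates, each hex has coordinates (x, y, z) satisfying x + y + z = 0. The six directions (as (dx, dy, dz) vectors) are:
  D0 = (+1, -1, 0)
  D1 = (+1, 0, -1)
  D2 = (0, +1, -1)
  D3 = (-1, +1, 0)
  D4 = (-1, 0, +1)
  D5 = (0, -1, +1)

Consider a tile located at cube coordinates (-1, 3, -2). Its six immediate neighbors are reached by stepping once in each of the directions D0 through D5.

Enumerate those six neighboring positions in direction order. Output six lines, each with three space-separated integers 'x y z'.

Answer: 0 2 -2
0 3 -3
-1 4 -3
-2 4 -2
-2 3 -1
-1 2 -1

Derivation:
Center: (-1, 3, -2). Add each direction:
  D0: (-1, 3, -2) + (1, -1, 0) = (0, 2, -2)
  D1: (-1, 3, -2) + (1, 0, -1) = (0, 3, -3)
  D2: (-1, 3, -2) + (0, 1, -1) = (-1, 4, -3)
  D3: (-1, 3, -2) + (-1, 1, 0) = (-2, 4, -2)
  D4: (-1, 3, -2) + (-1, 0, 1) = (-2, 3, -1)
  D5: (-1, 3, -2) + (0, -1, 1) = (-1, 2, -1)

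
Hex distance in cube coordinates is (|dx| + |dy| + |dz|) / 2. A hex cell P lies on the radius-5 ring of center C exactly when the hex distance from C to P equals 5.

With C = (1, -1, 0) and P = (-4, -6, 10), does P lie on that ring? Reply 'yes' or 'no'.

|px - cx| = |-4 - 1| = 5
|py - cy| = |-6 - (-1)| = 5
|pz - cz| = |10 - 0| = 10
distance = (5+5+10)/2 = 20/2 = 10
radius = 5; distance != radius -> no

Answer: no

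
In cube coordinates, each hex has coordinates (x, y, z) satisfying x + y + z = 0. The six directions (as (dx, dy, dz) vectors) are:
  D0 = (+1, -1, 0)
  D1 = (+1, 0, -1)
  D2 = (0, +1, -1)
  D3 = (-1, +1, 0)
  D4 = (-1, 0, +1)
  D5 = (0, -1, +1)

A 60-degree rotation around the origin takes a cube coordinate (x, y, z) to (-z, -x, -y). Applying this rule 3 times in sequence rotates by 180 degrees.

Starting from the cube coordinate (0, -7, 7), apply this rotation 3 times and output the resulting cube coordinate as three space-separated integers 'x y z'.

Answer: 0 7 -7

Derivation:
Start: (0, -7, 7)
Step 1: (0, -7, 7) -> (-(7), -(0), -(-7)) = (-7, 0, 7)
Step 2: (-7, 0, 7) -> (-(7), -(-7), -(0)) = (-7, 7, 0)
Step 3: (-7, 7, 0) -> (-(0), -(-7), -(7)) = (0, 7, -7)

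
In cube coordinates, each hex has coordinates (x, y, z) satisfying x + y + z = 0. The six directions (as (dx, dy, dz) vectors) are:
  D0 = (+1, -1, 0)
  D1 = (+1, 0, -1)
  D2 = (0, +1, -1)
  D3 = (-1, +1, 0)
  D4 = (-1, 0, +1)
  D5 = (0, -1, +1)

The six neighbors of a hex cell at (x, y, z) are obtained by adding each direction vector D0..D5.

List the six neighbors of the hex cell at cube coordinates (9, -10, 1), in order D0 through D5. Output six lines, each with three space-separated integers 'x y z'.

Center: (9, -10, 1). Add each direction:
  D0: (9, -10, 1) + (1, -1, 0) = (10, -11, 1)
  D1: (9, -10, 1) + (1, 0, -1) = (10, -10, 0)
  D2: (9, -10, 1) + (0, 1, -1) = (9, -9, 0)
  D3: (9, -10, 1) + (-1, 1, 0) = (8, -9, 1)
  D4: (9, -10, 1) + (-1, 0, 1) = (8, -10, 2)
  D5: (9, -10, 1) + (0, -1, 1) = (9, -11, 2)

Answer: 10 -11 1
10 -10 0
9 -9 0
8 -9 1
8 -10 2
9 -11 2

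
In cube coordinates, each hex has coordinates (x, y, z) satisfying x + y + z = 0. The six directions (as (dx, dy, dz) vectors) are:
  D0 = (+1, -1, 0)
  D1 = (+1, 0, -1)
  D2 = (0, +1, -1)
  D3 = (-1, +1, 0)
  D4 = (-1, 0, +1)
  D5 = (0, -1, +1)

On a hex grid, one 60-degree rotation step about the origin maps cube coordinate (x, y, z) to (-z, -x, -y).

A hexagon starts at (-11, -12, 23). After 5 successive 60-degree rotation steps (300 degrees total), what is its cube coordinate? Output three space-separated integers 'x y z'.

Start: (-11, -12, 23)
Step 1: (-11, -12, 23) -> (-(23), -(-11), -(-12)) = (-23, 11, 12)
Step 2: (-23, 11, 12) -> (-(12), -(-23), -(11)) = (-12, 23, -11)
Step 3: (-12, 23, -11) -> (-(-11), -(-12), -(23)) = (11, 12, -23)
Step 4: (11, 12, -23) -> (-(-23), -(11), -(12)) = (23, -11, -12)
Step 5: (23, -11, -12) -> (-(-12), -(23), -(-11)) = (12, -23, 11)

Answer: 12 -23 11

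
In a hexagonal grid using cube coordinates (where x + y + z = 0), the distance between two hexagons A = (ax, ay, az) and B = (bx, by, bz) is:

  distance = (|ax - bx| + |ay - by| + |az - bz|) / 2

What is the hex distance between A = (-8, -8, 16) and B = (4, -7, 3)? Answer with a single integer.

Answer: 13

Derivation:
|ax - bx| = |-8 - 4| = 12
|ay - by| = |-8 - (-7)| = 1
|az - bz| = |16 - 3| = 13
distance = (12 + 1 + 13) / 2 = 26 / 2 = 13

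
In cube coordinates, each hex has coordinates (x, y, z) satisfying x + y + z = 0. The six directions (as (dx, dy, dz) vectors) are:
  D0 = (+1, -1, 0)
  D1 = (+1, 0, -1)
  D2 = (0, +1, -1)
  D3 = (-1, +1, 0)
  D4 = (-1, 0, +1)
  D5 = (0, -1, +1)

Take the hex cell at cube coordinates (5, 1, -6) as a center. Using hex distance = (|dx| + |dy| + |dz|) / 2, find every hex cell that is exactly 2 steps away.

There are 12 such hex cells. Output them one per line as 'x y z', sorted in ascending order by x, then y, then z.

Answer: 3 1 -4
3 2 -5
3 3 -6
4 0 -4
4 3 -7
5 -1 -4
5 3 -8
6 -1 -5
6 2 -8
7 -1 -6
7 0 -7
7 1 -8

Derivation:
Walk ring at distance 2 from (5, 1, -6):
Start at center + D4*2 = (3, 1, -4)
  hex 0: (3, 1, -4)
  hex 1: (4, 0, -4)
  hex 2: (5, -1, -4)
  hex 3: (6, -1, -5)
  hex 4: (7, -1, -6)
  hex 5: (7, 0, -7)
  hex 6: (7, 1, -8)
  hex 7: (6, 2, -8)
  hex 8: (5, 3, -8)
  hex 9: (4, 3, -7)
  hex 10: (3, 3, -6)
  hex 11: (3, 2, -5)
Sorted: 12 hexes.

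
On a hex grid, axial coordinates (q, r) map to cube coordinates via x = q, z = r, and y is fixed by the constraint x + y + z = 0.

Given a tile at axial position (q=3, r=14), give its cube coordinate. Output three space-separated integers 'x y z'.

Answer: 3 -17 14

Derivation:
x = q = 3
z = r = 14
y = -x - z = -(3) - (14) = -17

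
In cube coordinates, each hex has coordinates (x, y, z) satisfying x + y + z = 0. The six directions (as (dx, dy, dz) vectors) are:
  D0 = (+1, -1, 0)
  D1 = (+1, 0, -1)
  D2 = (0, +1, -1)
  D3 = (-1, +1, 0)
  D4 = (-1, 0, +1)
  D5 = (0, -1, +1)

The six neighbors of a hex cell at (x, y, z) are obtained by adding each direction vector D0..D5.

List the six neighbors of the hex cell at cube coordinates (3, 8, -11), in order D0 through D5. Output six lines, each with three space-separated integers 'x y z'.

Center: (3, 8, -11). Add each direction:
  D0: (3, 8, -11) + (1, -1, 0) = (4, 7, -11)
  D1: (3, 8, -11) + (1, 0, -1) = (4, 8, -12)
  D2: (3, 8, -11) + (0, 1, -1) = (3, 9, -12)
  D3: (3, 8, -11) + (-1, 1, 0) = (2, 9, -11)
  D4: (3, 8, -11) + (-1, 0, 1) = (2, 8, -10)
  D5: (3, 8, -11) + (0, -1, 1) = (3, 7, -10)

Answer: 4 7 -11
4 8 -12
3 9 -12
2 9 -11
2 8 -10
3 7 -10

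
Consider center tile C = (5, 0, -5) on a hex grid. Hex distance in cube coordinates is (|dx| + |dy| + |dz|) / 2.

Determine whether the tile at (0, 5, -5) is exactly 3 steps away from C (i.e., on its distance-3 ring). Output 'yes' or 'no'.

Answer: no

Derivation:
|px - cx| = |0 - 5| = 5
|py - cy| = |5 - 0| = 5
|pz - cz| = |-5 - (-5)| = 0
distance = (5+5+0)/2 = 10/2 = 5
radius = 3; distance != radius -> no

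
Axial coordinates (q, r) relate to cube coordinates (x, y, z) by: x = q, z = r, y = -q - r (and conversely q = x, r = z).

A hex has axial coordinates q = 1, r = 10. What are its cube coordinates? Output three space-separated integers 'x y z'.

x = q = 1
z = r = 10
y = -x - z = -(1) - (10) = -11

Answer: 1 -11 10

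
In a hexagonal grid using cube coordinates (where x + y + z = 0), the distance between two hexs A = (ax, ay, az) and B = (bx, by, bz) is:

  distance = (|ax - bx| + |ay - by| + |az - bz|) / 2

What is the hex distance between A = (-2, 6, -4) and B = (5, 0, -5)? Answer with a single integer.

Answer: 7

Derivation:
|ax - bx| = |-2 - 5| = 7
|ay - by| = |6 - 0| = 6
|az - bz| = |-4 - (-5)| = 1
distance = (7 + 6 + 1) / 2 = 14 / 2 = 7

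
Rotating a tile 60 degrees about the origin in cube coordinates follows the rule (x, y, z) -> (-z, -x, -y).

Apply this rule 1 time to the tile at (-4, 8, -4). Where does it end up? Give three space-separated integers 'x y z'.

Start: (-4, 8, -4)
Step 1: (-4, 8, -4) -> (-(-4), -(-4), -(8)) = (4, 4, -8)

Answer: 4 4 -8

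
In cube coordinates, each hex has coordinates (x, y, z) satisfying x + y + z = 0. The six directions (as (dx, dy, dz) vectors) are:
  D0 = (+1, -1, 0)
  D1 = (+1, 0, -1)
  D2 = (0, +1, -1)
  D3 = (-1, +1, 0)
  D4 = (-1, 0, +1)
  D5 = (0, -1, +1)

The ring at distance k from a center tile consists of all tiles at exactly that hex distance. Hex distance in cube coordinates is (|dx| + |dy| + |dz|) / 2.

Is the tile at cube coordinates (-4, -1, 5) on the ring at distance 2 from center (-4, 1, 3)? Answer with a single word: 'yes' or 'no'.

|px - cx| = |-4 - (-4)| = 0
|py - cy| = |-1 - 1| = 2
|pz - cz| = |5 - 3| = 2
distance = (0+2+2)/2 = 4/2 = 2
radius = 2; distance == radius -> yes

Answer: yes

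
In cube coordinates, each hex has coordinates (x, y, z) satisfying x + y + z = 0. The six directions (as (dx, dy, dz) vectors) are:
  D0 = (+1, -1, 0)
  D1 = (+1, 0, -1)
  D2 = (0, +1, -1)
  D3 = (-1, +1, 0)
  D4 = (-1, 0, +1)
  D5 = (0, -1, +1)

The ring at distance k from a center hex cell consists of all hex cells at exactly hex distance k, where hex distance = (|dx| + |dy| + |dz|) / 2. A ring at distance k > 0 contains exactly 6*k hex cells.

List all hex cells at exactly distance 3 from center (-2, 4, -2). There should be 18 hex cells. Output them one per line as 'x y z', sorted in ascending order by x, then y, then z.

Answer: -5 4 1
-5 5 0
-5 6 -1
-5 7 -2
-4 3 1
-4 7 -3
-3 2 1
-3 7 -4
-2 1 1
-2 7 -5
-1 1 0
-1 6 -5
0 1 -1
0 5 -5
1 1 -2
1 2 -3
1 3 -4
1 4 -5

Derivation:
Walk ring at distance 3 from (-2, 4, -2):
Start at center + D4*3 = (-5, 4, 1)
  hex 0: (-5, 4, 1)
  hex 1: (-4, 3, 1)
  hex 2: (-3, 2, 1)
  hex 3: (-2, 1, 1)
  hex 4: (-1, 1, 0)
  hex 5: (0, 1, -1)
  hex 6: (1, 1, -2)
  hex 7: (1, 2, -3)
  hex 8: (1, 3, -4)
  hex 9: (1, 4, -5)
  hex 10: (0, 5, -5)
  hex 11: (-1, 6, -5)
  hex 12: (-2, 7, -5)
  hex 13: (-3, 7, -4)
  hex 14: (-4, 7, -3)
  hex 15: (-5, 7, -2)
  hex 16: (-5, 6, -1)
  hex 17: (-5, 5, 0)
Sorted: 18 hexes.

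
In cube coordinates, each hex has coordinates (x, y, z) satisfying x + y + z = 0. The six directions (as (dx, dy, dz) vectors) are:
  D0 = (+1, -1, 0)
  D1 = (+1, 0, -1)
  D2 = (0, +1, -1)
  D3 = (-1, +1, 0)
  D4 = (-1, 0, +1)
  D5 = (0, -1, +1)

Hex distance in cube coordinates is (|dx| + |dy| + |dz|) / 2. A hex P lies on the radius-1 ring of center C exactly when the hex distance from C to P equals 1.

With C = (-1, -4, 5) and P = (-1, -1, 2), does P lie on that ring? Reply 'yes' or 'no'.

|px - cx| = |-1 - (-1)| = 0
|py - cy| = |-1 - (-4)| = 3
|pz - cz| = |2 - 5| = 3
distance = (0+3+3)/2 = 6/2 = 3
radius = 1; distance != radius -> no

Answer: no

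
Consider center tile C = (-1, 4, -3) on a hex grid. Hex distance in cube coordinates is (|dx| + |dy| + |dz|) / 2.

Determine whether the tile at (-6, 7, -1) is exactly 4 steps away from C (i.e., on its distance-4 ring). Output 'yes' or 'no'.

|px - cx| = |-6 - (-1)| = 5
|py - cy| = |7 - 4| = 3
|pz - cz| = |-1 - (-3)| = 2
distance = (5+3+2)/2 = 10/2 = 5
radius = 4; distance != radius -> no

Answer: no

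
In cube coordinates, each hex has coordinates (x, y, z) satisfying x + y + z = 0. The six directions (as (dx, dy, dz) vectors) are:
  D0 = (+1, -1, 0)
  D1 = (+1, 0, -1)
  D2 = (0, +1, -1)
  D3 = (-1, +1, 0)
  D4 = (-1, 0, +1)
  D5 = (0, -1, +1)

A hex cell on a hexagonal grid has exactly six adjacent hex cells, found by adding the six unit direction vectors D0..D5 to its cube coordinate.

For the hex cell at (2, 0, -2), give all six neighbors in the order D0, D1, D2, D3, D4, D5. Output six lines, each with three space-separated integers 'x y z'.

Answer: 3 -1 -2
3 0 -3
2 1 -3
1 1 -2
1 0 -1
2 -1 -1

Derivation:
Center: (2, 0, -2). Add each direction:
  D0: (2, 0, -2) + (1, -1, 0) = (3, -1, -2)
  D1: (2, 0, -2) + (1, 0, -1) = (3, 0, -3)
  D2: (2, 0, -2) + (0, 1, -1) = (2, 1, -3)
  D3: (2, 0, -2) + (-1, 1, 0) = (1, 1, -2)
  D4: (2, 0, -2) + (-1, 0, 1) = (1, 0, -1)
  D5: (2, 0, -2) + (0, -1, 1) = (2, -1, -1)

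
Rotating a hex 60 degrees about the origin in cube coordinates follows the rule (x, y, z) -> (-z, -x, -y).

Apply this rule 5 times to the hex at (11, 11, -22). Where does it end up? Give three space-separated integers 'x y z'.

Start: (11, 11, -22)
Step 1: (11, 11, -22) -> (-(-22), -(11), -(11)) = (22, -11, -11)
Step 2: (22, -11, -11) -> (-(-11), -(22), -(-11)) = (11, -22, 11)
Step 3: (11, -22, 11) -> (-(11), -(11), -(-22)) = (-11, -11, 22)
Step 4: (-11, -11, 22) -> (-(22), -(-11), -(-11)) = (-22, 11, 11)
Step 5: (-22, 11, 11) -> (-(11), -(-22), -(11)) = (-11, 22, -11)

Answer: -11 22 -11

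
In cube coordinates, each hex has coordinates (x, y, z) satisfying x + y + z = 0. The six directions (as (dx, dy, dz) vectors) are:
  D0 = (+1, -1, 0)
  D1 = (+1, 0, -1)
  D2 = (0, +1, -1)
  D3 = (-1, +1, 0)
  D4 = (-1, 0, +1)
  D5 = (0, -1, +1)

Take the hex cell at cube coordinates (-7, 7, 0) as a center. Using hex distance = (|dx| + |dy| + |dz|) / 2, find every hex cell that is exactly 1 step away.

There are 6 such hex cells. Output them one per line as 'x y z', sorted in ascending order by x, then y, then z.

Walk ring at distance 1 from (-7, 7, 0):
Start at center + D4*1 = (-8, 7, 1)
  hex 0: (-8, 7, 1)
  hex 1: (-7, 6, 1)
  hex 2: (-6, 6, 0)
  hex 3: (-6, 7, -1)
  hex 4: (-7, 8, -1)
  hex 5: (-8, 8, 0)
Sorted: 6 hexes.

Answer: -8 7 1
-8 8 0
-7 6 1
-7 8 -1
-6 6 0
-6 7 -1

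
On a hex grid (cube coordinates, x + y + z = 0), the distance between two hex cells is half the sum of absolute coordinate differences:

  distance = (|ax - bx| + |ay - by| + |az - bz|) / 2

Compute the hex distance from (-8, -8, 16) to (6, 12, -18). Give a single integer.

Answer: 34

Derivation:
|ax - bx| = |-8 - 6| = 14
|ay - by| = |-8 - 12| = 20
|az - bz| = |16 - (-18)| = 34
distance = (14 + 20 + 34) / 2 = 68 / 2 = 34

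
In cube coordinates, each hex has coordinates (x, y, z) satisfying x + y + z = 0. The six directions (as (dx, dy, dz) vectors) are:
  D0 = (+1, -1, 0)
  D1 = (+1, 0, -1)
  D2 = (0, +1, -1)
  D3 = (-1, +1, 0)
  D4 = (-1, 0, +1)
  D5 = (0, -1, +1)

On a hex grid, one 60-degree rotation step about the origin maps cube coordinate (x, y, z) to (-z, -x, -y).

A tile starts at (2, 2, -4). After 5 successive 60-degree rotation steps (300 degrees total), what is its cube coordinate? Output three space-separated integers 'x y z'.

Answer: -2 4 -2

Derivation:
Start: (2, 2, -4)
Step 1: (2, 2, -4) -> (-(-4), -(2), -(2)) = (4, -2, -2)
Step 2: (4, -2, -2) -> (-(-2), -(4), -(-2)) = (2, -4, 2)
Step 3: (2, -4, 2) -> (-(2), -(2), -(-4)) = (-2, -2, 4)
Step 4: (-2, -2, 4) -> (-(4), -(-2), -(-2)) = (-4, 2, 2)
Step 5: (-4, 2, 2) -> (-(2), -(-4), -(2)) = (-2, 4, -2)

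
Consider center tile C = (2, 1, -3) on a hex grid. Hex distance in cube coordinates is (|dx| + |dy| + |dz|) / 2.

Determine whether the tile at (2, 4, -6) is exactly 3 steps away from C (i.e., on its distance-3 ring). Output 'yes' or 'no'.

Answer: yes

Derivation:
|px - cx| = |2 - 2| = 0
|py - cy| = |4 - 1| = 3
|pz - cz| = |-6 - (-3)| = 3
distance = (0+3+3)/2 = 6/2 = 3
radius = 3; distance == radius -> yes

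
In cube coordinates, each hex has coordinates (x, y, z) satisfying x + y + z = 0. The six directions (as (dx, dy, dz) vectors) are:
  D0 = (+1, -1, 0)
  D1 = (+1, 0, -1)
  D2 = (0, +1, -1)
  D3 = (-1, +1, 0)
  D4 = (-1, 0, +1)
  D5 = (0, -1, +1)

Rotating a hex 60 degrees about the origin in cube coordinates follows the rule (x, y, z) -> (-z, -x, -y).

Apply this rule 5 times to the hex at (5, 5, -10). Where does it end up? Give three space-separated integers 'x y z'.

Start: (5, 5, -10)
Step 1: (5, 5, -10) -> (-(-10), -(5), -(5)) = (10, -5, -5)
Step 2: (10, -5, -5) -> (-(-5), -(10), -(-5)) = (5, -10, 5)
Step 3: (5, -10, 5) -> (-(5), -(5), -(-10)) = (-5, -5, 10)
Step 4: (-5, -5, 10) -> (-(10), -(-5), -(-5)) = (-10, 5, 5)
Step 5: (-10, 5, 5) -> (-(5), -(-10), -(5)) = (-5, 10, -5)

Answer: -5 10 -5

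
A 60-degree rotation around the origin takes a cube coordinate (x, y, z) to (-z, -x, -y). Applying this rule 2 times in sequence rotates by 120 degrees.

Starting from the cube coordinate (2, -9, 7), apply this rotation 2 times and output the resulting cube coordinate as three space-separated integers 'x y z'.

Answer: -9 7 2

Derivation:
Start: (2, -9, 7)
Step 1: (2, -9, 7) -> (-(7), -(2), -(-9)) = (-7, -2, 9)
Step 2: (-7, -2, 9) -> (-(9), -(-7), -(-2)) = (-9, 7, 2)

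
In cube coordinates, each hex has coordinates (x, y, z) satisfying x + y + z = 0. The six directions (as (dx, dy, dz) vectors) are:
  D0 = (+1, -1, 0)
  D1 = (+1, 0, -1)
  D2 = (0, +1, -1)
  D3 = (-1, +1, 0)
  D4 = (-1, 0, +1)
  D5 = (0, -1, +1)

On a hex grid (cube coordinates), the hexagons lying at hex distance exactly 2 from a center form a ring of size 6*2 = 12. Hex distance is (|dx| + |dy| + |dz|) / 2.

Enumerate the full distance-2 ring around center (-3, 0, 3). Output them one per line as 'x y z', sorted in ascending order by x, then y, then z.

Answer: -5 0 5
-5 1 4
-5 2 3
-4 -1 5
-4 2 2
-3 -2 5
-3 2 1
-2 -2 4
-2 1 1
-1 -2 3
-1 -1 2
-1 0 1

Derivation:
Walk ring at distance 2 from (-3, 0, 3):
Start at center + D4*2 = (-5, 0, 5)
  hex 0: (-5, 0, 5)
  hex 1: (-4, -1, 5)
  hex 2: (-3, -2, 5)
  hex 3: (-2, -2, 4)
  hex 4: (-1, -2, 3)
  hex 5: (-1, -1, 2)
  hex 6: (-1, 0, 1)
  hex 7: (-2, 1, 1)
  hex 8: (-3, 2, 1)
  hex 9: (-4, 2, 2)
  hex 10: (-5, 2, 3)
  hex 11: (-5, 1, 4)
Sorted: 12 hexes.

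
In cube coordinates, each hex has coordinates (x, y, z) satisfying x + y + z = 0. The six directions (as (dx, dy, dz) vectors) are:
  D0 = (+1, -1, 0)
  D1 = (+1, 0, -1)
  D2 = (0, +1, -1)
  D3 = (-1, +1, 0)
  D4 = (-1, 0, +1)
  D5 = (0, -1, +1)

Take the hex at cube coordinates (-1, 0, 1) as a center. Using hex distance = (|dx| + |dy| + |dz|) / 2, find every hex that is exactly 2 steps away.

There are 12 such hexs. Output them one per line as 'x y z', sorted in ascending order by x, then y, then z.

Walk ring at distance 2 from (-1, 0, 1):
Start at center + D4*2 = (-3, 0, 3)
  hex 0: (-3, 0, 3)
  hex 1: (-2, -1, 3)
  hex 2: (-1, -2, 3)
  hex 3: (0, -2, 2)
  hex 4: (1, -2, 1)
  hex 5: (1, -1, 0)
  hex 6: (1, 0, -1)
  hex 7: (0, 1, -1)
  hex 8: (-1, 2, -1)
  hex 9: (-2, 2, 0)
  hex 10: (-3, 2, 1)
  hex 11: (-3, 1, 2)
Sorted: 12 hexes.

Answer: -3 0 3
-3 1 2
-3 2 1
-2 -1 3
-2 2 0
-1 -2 3
-1 2 -1
0 -2 2
0 1 -1
1 -2 1
1 -1 0
1 0 -1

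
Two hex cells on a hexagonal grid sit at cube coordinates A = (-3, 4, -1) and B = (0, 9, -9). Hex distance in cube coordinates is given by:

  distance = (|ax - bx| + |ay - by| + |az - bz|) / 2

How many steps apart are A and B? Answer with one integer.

Answer: 8

Derivation:
|ax - bx| = |-3 - 0| = 3
|ay - by| = |4 - 9| = 5
|az - bz| = |-1 - (-9)| = 8
distance = (3 + 5 + 8) / 2 = 16 / 2 = 8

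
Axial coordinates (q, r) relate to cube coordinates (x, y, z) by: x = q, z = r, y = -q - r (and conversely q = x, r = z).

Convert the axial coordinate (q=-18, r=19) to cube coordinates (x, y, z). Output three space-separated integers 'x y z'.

Answer: -18 -1 19

Derivation:
x = q = -18
z = r = 19
y = -x - z = -(-18) - (19) = -1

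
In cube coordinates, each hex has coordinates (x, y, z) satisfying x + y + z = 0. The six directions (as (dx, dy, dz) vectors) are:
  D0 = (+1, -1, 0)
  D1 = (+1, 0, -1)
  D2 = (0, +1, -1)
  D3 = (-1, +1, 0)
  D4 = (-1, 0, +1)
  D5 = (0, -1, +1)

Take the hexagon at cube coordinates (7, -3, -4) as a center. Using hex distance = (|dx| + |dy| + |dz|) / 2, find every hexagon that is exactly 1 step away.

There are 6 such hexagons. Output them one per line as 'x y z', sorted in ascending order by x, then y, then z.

Walk ring at distance 1 from (7, -3, -4):
Start at center + D4*1 = (6, -3, -3)
  hex 0: (6, -3, -3)
  hex 1: (7, -4, -3)
  hex 2: (8, -4, -4)
  hex 3: (8, -3, -5)
  hex 4: (7, -2, -5)
  hex 5: (6, -2, -4)
Sorted: 6 hexes.

Answer: 6 -3 -3
6 -2 -4
7 -4 -3
7 -2 -5
8 -4 -4
8 -3 -5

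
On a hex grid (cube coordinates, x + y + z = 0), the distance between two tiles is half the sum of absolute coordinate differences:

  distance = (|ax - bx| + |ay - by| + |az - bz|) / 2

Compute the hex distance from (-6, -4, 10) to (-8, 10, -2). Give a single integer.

Answer: 14

Derivation:
|ax - bx| = |-6 - (-8)| = 2
|ay - by| = |-4 - 10| = 14
|az - bz| = |10 - (-2)| = 12
distance = (2 + 14 + 12) / 2 = 28 / 2 = 14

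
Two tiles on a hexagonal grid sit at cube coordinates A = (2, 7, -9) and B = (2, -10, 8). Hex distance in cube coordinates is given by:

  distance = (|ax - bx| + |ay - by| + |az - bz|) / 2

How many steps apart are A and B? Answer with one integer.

|ax - bx| = |2 - 2| = 0
|ay - by| = |7 - (-10)| = 17
|az - bz| = |-9 - 8| = 17
distance = (0 + 17 + 17) / 2 = 34 / 2 = 17

Answer: 17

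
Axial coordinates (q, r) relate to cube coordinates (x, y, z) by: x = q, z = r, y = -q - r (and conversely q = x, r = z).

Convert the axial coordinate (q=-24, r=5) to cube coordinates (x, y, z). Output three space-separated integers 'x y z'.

Answer: -24 19 5

Derivation:
x = q = -24
z = r = 5
y = -x - z = -(-24) - (5) = 19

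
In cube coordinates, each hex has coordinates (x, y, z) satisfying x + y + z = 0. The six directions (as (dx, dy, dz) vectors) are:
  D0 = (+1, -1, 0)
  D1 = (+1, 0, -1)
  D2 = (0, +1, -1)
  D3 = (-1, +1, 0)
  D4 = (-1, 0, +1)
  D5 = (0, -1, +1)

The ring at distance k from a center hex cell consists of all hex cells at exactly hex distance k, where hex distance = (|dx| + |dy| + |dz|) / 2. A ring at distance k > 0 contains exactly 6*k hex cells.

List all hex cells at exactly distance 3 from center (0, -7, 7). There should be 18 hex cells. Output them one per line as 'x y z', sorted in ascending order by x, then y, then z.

Walk ring at distance 3 from (0, -7, 7):
Start at center + D4*3 = (-3, -7, 10)
  hex 0: (-3, -7, 10)
  hex 1: (-2, -8, 10)
  hex 2: (-1, -9, 10)
  hex 3: (0, -10, 10)
  hex 4: (1, -10, 9)
  hex 5: (2, -10, 8)
  hex 6: (3, -10, 7)
  hex 7: (3, -9, 6)
  hex 8: (3, -8, 5)
  hex 9: (3, -7, 4)
  hex 10: (2, -6, 4)
  hex 11: (1, -5, 4)
  hex 12: (0, -4, 4)
  hex 13: (-1, -4, 5)
  hex 14: (-2, -4, 6)
  hex 15: (-3, -4, 7)
  hex 16: (-3, -5, 8)
  hex 17: (-3, -6, 9)
Sorted: 18 hexes.

Answer: -3 -7 10
-3 -6 9
-3 -5 8
-3 -4 7
-2 -8 10
-2 -4 6
-1 -9 10
-1 -4 5
0 -10 10
0 -4 4
1 -10 9
1 -5 4
2 -10 8
2 -6 4
3 -10 7
3 -9 6
3 -8 5
3 -7 4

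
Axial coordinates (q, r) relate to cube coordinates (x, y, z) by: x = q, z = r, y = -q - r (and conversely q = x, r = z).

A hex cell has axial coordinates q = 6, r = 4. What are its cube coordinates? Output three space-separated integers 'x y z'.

Answer: 6 -10 4

Derivation:
x = q = 6
z = r = 4
y = -x - z = -(6) - (4) = -10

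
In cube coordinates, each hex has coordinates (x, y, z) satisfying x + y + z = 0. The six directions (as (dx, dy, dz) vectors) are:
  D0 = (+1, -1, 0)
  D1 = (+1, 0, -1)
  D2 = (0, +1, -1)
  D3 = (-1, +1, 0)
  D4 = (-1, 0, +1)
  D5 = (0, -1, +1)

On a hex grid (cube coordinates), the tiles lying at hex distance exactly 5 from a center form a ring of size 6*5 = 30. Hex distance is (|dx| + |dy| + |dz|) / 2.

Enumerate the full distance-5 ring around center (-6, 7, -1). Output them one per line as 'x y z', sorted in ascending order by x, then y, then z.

Answer: -11 7 4
-11 8 3
-11 9 2
-11 10 1
-11 11 0
-11 12 -1
-10 6 4
-10 12 -2
-9 5 4
-9 12 -3
-8 4 4
-8 12 -4
-7 3 4
-7 12 -5
-6 2 4
-6 12 -6
-5 2 3
-5 11 -6
-4 2 2
-4 10 -6
-3 2 1
-3 9 -6
-2 2 0
-2 8 -6
-1 2 -1
-1 3 -2
-1 4 -3
-1 5 -4
-1 6 -5
-1 7 -6

Derivation:
Walk ring at distance 5 from (-6, 7, -1):
Start at center + D4*5 = (-11, 7, 4)
  hex 0: (-11, 7, 4)
  hex 1: (-10, 6, 4)
  hex 2: (-9, 5, 4)
  hex 3: (-8, 4, 4)
  hex 4: (-7, 3, 4)
  hex 5: (-6, 2, 4)
  hex 6: (-5, 2, 3)
  hex 7: (-4, 2, 2)
  hex 8: (-3, 2, 1)
  hex 9: (-2, 2, 0)
  hex 10: (-1, 2, -1)
  hex 11: (-1, 3, -2)
  hex 12: (-1, 4, -3)
  hex 13: (-1, 5, -4)
  hex 14: (-1, 6, -5)
  hex 15: (-1, 7, -6)
  hex 16: (-2, 8, -6)
  hex 17: (-3, 9, -6)
  hex 18: (-4, 10, -6)
  hex 19: (-5, 11, -6)
  hex 20: (-6, 12, -6)
  hex 21: (-7, 12, -5)
  hex 22: (-8, 12, -4)
  hex 23: (-9, 12, -3)
  hex 24: (-10, 12, -2)
  hex 25: (-11, 12, -1)
  hex 26: (-11, 11, 0)
  hex 27: (-11, 10, 1)
  hex 28: (-11, 9, 2)
  hex 29: (-11, 8, 3)
Sorted: 30 hexes.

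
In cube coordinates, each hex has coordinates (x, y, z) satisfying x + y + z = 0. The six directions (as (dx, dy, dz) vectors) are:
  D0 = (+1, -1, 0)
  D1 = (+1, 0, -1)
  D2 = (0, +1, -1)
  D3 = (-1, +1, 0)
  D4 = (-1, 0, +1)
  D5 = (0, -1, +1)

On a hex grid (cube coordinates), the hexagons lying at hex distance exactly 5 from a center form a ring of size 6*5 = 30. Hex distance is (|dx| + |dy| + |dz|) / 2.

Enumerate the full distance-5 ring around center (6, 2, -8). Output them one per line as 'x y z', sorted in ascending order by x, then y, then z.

Answer: 1 2 -3
1 3 -4
1 4 -5
1 5 -6
1 6 -7
1 7 -8
2 1 -3
2 7 -9
3 0 -3
3 7 -10
4 -1 -3
4 7 -11
5 -2 -3
5 7 -12
6 -3 -3
6 7 -13
7 -3 -4
7 6 -13
8 -3 -5
8 5 -13
9 -3 -6
9 4 -13
10 -3 -7
10 3 -13
11 -3 -8
11 -2 -9
11 -1 -10
11 0 -11
11 1 -12
11 2 -13

Derivation:
Walk ring at distance 5 from (6, 2, -8):
Start at center + D4*5 = (1, 2, -3)
  hex 0: (1, 2, -3)
  hex 1: (2, 1, -3)
  hex 2: (3, 0, -3)
  hex 3: (4, -1, -3)
  hex 4: (5, -2, -3)
  hex 5: (6, -3, -3)
  hex 6: (7, -3, -4)
  hex 7: (8, -3, -5)
  hex 8: (9, -3, -6)
  hex 9: (10, -3, -7)
  hex 10: (11, -3, -8)
  hex 11: (11, -2, -9)
  hex 12: (11, -1, -10)
  hex 13: (11, 0, -11)
  hex 14: (11, 1, -12)
  hex 15: (11, 2, -13)
  hex 16: (10, 3, -13)
  hex 17: (9, 4, -13)
  hex 18: (8, 5, -13)
  hex 19: (7, 6, -13)
  hex 20: (6, 7, -13)
  hex 21: (5, 7, -12)
  hex 22: (4, 7, -11)
  hex 23: (3, 7, -10)
  hex 24: (2, 7, -9)
  hex 25: (1, 7, -8)
  hex 26: (1, 6, -7)
  hex 27: (1, 5, -6)
  hex 28: (1, 4, -5)
  hex 29: (1, 3, -4)
Sorted: 30 hexes.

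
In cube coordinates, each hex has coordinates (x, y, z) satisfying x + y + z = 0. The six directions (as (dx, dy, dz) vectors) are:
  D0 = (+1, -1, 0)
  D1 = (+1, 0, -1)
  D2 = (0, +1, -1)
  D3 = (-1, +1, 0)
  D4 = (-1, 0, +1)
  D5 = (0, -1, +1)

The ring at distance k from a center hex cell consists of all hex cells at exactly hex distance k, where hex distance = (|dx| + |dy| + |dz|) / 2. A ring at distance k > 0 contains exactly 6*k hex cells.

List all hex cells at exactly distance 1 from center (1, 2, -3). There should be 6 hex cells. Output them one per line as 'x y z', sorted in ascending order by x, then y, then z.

Answer: 0 2 -2
0 3 -3
1 1 -2
1 3 -4
2 1 -3
2 2 -4

Derivation:
Walk ring at distance 1 from (1, 2, -3):
Start at center + D4*1 = (0, 2, -2)
  hex 0: (0, 2, -2)
  hex 1: (1, 1, -2)
  hex 2: (2, 1, -3)
  hex 3: (2, 2, -4)
  hex 4: (1, 3, -4)
  hex 5: (0, 3, -3)
Sorted: 6 hexes.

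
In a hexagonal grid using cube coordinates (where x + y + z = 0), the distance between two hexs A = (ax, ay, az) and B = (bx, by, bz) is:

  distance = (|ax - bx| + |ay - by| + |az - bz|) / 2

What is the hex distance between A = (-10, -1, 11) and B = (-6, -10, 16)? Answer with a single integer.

|ax - bx| = |-10 - (-6)| = 4
|ay - by| = |-1 - (-10)| = 9
|az - bz| = |11 - 16| = 5
distance = (4 + 9 + 5) / 2 = 18 / 2 = 9

Answer: 9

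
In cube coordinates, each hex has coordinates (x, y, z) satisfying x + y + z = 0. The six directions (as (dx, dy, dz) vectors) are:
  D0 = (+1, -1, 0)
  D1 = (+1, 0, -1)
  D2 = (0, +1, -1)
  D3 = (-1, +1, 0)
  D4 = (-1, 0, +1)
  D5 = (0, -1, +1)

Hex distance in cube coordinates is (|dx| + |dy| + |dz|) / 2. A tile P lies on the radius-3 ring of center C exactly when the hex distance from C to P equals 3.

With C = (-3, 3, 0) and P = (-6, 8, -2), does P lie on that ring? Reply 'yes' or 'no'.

Answer: no

Derivation:
|px - cx| = |-6 - (-3)| = 3
|py - cy| = |8 - 3| = 5
|pz - cz| = |-2 - 0| = 2
distance = (3+5+2)/2 = 10/2 = 5
radius = 3; distance != radius -> no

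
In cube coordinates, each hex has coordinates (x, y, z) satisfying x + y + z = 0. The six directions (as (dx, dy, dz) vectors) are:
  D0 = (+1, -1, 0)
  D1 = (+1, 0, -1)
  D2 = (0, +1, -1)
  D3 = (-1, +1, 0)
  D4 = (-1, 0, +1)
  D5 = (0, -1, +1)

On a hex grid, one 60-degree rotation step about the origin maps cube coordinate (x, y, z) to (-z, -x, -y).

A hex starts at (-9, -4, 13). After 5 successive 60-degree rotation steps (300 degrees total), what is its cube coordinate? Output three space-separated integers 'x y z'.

Answer: 4 -13 9

Derivation:
Start: (-9, -4, 13)
Step 1: (-9, -4, 13) -> (-(13), -(-9), -(-4)) = (-13, 9, 4)
Step 2: (-13, 9, 4) -> (-(4), -(-13), -(9)) = (-4, 13, -9)
Step 3: (-4, 13, -9) -> (-(-9), -(-4), -(13)) = (9, 4, -13)
Step 4: (9, 4, -13) -> (-(-13), -(9), -(4)) = (13, -9, -4)
Step 5: (13, -9, -4) -> (-(-4), -(13), -(-9)) = (4, -13, 9)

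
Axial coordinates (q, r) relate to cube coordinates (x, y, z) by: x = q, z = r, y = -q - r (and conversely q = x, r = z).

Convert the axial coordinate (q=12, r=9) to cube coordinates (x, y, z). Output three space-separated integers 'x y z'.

x = q = 12
z = r = 9
y = -x - z = -(12) - (9) = -21

Answer: 12 -21 9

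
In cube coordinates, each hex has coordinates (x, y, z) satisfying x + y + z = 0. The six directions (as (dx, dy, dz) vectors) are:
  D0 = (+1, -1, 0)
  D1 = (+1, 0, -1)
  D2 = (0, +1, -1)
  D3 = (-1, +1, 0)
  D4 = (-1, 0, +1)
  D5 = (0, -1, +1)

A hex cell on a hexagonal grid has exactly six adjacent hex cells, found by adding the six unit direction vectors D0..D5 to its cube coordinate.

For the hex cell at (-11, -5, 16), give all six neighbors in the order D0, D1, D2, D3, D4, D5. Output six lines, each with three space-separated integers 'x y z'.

Center: (-11, -5, 16). Add each direction:
  D0: (-11, -5, 16) + (1, -1, 0) = (-10, -6, 16)
  D1: (-11, -5, 16) + (1, 0, -1) = (-10, -5, 15)
  D2: (-11, -5, 16) + (0, 1, -1) = (-11, -4, 15)
  D3: (-11, -5, 16) + (-1, 1, 0) = (-12, -4, 16)
  D4: (-11, -5, 16) + (-1, 0, 1) = (-12, -5, 17)
  D5: (-11, -5, 16) + (0, -1, 1) = (-11, -6, 17)

Answer: -10 -6 16
-10 -5 15
-11 -4 15
-12 -4 16
-12 -5 17
-11 -6 17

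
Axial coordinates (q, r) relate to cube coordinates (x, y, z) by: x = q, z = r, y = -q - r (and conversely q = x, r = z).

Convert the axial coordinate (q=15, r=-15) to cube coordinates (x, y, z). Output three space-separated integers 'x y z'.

Answer: 15 0 -15

Derivation:
x = q = 15
z = r = -15
y = -x - z = -(15) - (-15) = 0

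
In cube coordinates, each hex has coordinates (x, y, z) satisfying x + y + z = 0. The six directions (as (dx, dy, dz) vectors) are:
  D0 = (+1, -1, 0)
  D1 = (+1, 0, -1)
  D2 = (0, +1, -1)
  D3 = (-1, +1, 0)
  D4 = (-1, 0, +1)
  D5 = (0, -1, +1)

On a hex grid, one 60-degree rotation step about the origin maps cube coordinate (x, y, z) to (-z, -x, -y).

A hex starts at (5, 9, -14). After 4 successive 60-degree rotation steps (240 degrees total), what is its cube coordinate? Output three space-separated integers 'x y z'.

Start: (5, 9, -14)
Step 1: (5, 9, -14) -> (-(-14), -(5), -(9)) = (14, -5, -9)
Step 2: (14, -5, -9) -> (-(-9), -(14), -(-5)) = (9, -14, 5)
Step 3: (9, -14, 5) -> (-(5), -(9), -(-14)) = (-5, -9, 14)
Step 4: (-5, -9, 14) -> (-(14), -(-5), -(-9)) = (-14, 5, 9)

Answer: -14 5 9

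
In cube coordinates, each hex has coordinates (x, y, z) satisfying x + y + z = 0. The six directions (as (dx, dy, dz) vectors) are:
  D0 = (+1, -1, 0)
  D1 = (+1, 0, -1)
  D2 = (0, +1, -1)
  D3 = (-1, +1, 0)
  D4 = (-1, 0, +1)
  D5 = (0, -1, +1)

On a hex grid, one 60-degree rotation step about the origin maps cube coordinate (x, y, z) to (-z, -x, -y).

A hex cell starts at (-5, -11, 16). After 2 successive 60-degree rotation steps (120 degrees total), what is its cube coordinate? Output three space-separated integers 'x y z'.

Start: (-5, -11, 16)
Step 1: (-5, -11, 16) -> (-(16), -(-5), -(-11)) = (-16, 5, 11)
Step 2: (-16, 5, 11) -> (-(11), -(-16), -(5)) = (-11, 16, -5)

Answer: -11 16 -5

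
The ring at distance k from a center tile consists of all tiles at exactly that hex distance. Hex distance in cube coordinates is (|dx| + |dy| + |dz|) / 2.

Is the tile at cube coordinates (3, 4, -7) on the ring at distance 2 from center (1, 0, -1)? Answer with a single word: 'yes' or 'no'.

Answer: no

Derivation:
|px - cx| = |3 - 1| = 2
|py - cy| = |4 - 0| = 4
|pz - cz| = |-7 - (-1)| = 6
distance = (2+4+6)/2 = 12/2 = 6
radius = 2; distance != radius -> no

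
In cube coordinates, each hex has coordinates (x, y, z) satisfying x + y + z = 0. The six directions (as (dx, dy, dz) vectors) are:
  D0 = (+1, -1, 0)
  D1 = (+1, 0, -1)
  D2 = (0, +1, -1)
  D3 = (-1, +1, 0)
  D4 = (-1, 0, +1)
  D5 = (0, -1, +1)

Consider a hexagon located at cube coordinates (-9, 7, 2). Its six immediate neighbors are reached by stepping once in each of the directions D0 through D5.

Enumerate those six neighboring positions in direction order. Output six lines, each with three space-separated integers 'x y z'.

Center: (-9, 7, 2). Add each direction:
  D0: (-9, 7, 2) + (1, -1, 0) = (-8, 6, 2)
  D1: (-9, 7, 2) + (1, 0, -1) = (-8, 7, 1)
  D2: (-9, 7, 2) + (0, 1, -1) = (-9, 8, 1)
  D3: (-9, 7, 2) + (-1, 1, 0) = (-10, 8, 2)
  D4: (-9, 7, 2) + (-1, 0, 1) = (-10, 7, 3)
  D5: (-9, 7, 2) + (0, -1, 1) = (-9, 6, 3)

Answer: -8 6 2
-8 7 1
-9 8 1
-10 8 2
-10 7 3
-9 6 3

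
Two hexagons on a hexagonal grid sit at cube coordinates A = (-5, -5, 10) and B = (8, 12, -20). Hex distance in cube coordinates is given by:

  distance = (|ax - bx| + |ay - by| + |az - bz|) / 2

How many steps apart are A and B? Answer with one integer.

|ax - bx| = |-5 - 8| = 13
|ay - by| = |-5 - 12| = 17
|az - bz| = |10 - (-20)| = 30
distance = (13 + 17 + 30) / 2 = 60 / 2 = 30

Answer: 30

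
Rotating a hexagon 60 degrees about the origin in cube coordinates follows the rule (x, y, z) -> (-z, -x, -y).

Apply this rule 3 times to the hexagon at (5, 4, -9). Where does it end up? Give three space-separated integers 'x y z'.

Start: (5, 4, -9)
Step 1: (5, 4, -9) -> (-(-9), -(5), -(4)) = (9, -5, -4)
Step 2: (9, -5, -4) -> (-(-4), -(9), -(-5)) = (4, -9, 5)
Step 3: (4, -9, 5) -> (-(5), -(4), -(-9)) = (-5, -4, 9)

Answer: -5 -4 9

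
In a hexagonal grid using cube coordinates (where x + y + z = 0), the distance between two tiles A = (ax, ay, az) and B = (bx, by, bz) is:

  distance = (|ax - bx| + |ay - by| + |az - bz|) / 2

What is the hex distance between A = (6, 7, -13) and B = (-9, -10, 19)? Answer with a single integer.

Answer: 32

Derivation:
|ax - bx| = |6 - (-9)| = 15
|ay - by| = |7 - (-10)| = 17
|az - bz| = |-13 - 19| = 32
distance = (15 + 17 + 32) / 2 = 64 / 2 = 32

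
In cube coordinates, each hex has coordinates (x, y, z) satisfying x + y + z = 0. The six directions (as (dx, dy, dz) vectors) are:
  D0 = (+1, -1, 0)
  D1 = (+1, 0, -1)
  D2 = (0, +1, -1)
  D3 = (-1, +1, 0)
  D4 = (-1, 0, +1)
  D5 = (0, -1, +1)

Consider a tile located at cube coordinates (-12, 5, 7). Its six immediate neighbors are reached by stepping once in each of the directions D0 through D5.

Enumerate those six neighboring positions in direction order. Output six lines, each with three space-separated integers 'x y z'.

Answer: -11 4 7
-11 5 6
-12 6 6
-13 6 7
-13 5 8
-12 4 8

Derivation:
Center: (-12, 5, 7). Add each direction:
  D0: (-12, 5, 7) + (1, -1, 0) = (-11, 4, 7)
  D1: (-12, 5, 7) + (1, 0, -1) = (-11, 5, 6)
  D2: (-12, 5, 7) + (0, 1, -1) = (-12, 6, 6)
  D3: (-12, 5, 7) + (-1, 1, 0) = (-13, 6, 7)
  D4: (-12, 5, 7) + (-1, 0, 1) = (-13, 5, 8)
  D5: (-12, 5, 7) + (0, -1, 1) = (-12, 4, 8)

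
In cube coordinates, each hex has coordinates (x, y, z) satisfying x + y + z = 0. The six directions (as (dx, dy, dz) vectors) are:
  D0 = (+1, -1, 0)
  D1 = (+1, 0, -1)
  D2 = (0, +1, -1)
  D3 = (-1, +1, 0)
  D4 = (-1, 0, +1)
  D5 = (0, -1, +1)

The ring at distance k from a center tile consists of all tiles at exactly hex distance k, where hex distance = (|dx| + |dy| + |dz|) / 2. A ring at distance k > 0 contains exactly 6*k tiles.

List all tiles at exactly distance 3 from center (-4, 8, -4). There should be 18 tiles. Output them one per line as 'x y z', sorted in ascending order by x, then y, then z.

Answer: -7 8 -1
-7 9 -2
-7 10 -3
-7 11 -4
-6 7 -1
-6 11 -5
-5 6 -1
-5 11 -6
-4 5 -1
-4 11 -7
-3 5 -2
-3 10 -7
-2 5 -3
-2 9 -7
-1 5 -4
-1 6 -5
-1 7 -6
-1 8 -7

Derivation:
Walk ring at distance 3 from (-4, 8, -4):
Start at center + D4*3 = (-7, 8, -1)
  hex 0: (-7, 8, -1)
  hex 1: (-6, 7, -1)
  hex 2: (-5, 6, -1)
  hex 3: (-4, 5, -1)
  hex 4: (-3, 5, -2)
  hex 5: (-2, 5, -3)
  hex 6: (-1, 5, -4)
  hex 7: (-1, 6, -5)
  hex 8: (-1, 7, -6)
  hex 9: (-1, 8, -7)
  hex 10: (-2, 9, -7)
  hex 11: (-3, 10, -7)
  hex 12: (-4, 11, -7)
  hex 13: (-5, 11, -6)
  hex 14: (-6, 11, -5)
  hex 15: (-7, 11, -4)
  hex 16: (-7, 10, -3)
  hex 17: (-7, 9, -2)
Sorted: 18 hexes.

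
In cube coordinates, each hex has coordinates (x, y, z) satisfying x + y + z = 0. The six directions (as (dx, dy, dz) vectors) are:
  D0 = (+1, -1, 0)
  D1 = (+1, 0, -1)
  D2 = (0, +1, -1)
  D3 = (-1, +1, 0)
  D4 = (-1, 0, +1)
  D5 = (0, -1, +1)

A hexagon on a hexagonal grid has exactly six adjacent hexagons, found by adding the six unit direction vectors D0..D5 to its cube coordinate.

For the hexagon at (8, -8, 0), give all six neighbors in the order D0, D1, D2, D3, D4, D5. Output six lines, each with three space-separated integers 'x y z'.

Answer: 9 -9 0
9 -8 -1
8 -7 -1
7 -7 0
7 -8 1
8 -9 1

Derivation:
Center: (8, -8, 0). Add each direction:
  D0: (8, -8, 0) + (1, -1, 0) = (9, -9, 0)
  D1: (8, -8, 0) + (1, 0, -1) = (9, -8, -1)
  D2: (8, -8, 0) + (0, 1, -1) = (8, -7, -1)
  D3: (8, -8, 0) + (-1, 1, 0) = (7, -7, 0)
  D4: (8, -8, 0) + (-1, 0, 1) = (7, -8, 1)
  D5: (8, -8, 0) + (0, -1, 1) = (8, -9, 1)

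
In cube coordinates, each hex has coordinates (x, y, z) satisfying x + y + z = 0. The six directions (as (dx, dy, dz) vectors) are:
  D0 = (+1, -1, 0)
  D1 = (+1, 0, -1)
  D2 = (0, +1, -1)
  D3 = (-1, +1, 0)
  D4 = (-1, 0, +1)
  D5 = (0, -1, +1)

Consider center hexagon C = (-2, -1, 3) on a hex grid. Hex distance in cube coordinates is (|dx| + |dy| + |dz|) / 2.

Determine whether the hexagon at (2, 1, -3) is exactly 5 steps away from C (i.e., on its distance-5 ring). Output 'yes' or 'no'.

Answer: no

Derivation:
|px - cx| = |2 - (-2)| = 4
|py - cy| = |1 - (-1)| = 2
|pz - cz| = |-3 - 3| = 6
distance = (4+2+6)/2 = 12/2 = 6
radius = 5; distance != radius -> no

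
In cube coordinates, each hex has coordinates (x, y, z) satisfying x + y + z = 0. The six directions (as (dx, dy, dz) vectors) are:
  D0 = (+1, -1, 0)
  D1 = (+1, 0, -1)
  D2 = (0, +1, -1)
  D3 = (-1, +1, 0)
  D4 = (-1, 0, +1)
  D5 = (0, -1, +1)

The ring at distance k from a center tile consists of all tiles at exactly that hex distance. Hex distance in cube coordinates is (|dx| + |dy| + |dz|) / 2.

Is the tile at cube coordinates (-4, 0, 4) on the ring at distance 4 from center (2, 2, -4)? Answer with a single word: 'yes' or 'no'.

|px - cx| = |-4 - 2| = 6
|py - cy| = |0 - 2| = 2
|pz - cz| = |4 - (-4)| = 8
distance = (6+2+8)/2 = 16/2 = 8
radius = 4; distance != radius -> no

Answer: no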